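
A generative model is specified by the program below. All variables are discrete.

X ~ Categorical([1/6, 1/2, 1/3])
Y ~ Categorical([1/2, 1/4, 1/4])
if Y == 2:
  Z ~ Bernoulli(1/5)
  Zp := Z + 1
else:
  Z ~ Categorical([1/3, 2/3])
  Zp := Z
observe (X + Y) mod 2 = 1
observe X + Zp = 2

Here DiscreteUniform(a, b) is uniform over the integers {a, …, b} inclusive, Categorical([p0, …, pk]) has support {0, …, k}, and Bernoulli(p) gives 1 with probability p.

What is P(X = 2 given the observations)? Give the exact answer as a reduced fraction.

Enumerate traces; 3 have nonzero weight after conditioning:
  (X=1, Y=0, Z=1) weight 1/6
  (X=1, Y=2, Z=0) weight 1/10
  (X=2, Y=1, Z=0) weight 1/36
Group by X:
  weight(X=1) = 4/15
  weight(X=2) = 1/36
Total weight = 4/15 + 1/36 = 53/180
P(X=1 | obs) = 4/15 / 53/180 = 48/53
P(X=2 | obs) = 1/36 / 53/180 = 5/53

P(X = 2 | obs) = 5/53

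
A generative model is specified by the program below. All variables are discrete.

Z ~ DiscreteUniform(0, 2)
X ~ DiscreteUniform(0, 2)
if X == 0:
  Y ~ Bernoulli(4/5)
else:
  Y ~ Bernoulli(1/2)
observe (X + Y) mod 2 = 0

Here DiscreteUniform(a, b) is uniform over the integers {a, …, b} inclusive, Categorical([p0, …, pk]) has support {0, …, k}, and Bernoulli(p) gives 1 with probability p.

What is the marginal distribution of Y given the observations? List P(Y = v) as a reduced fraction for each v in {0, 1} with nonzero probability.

Enumerate traces; 9 have nonzero weight after conditioning:
  (Z=0, X=0, Y=0) weight 1/45
  (Z=0, X=1, Y=1) weight 1/18
  (Z=0, X=2, Y=0) weight 1/18
  (Z=1, X=0, Y=0) weight 1/45
  (Z=1, X=1, Y=1) weight 1/18
  (Z=1, X=2, Y=0) weight 1/18
  (Z=2, X=0, Y=0) weight 1/45
  (Z=2, X=1, Y=1) weight 1/18
  … 1 more
Group by Y:
  weight(Y=0) = 7/30
  weight(Y=1) = 1/6
Total weight = 7/30 + 1/6 = 2/5
P(Y=0 | obs) = 7/30 / 2/5 = 7/12
P(Y=1 | obs) = 1/6 / 2/5 = 5/12

P(Y=0) = 7/12, P(Y=1) = 5/12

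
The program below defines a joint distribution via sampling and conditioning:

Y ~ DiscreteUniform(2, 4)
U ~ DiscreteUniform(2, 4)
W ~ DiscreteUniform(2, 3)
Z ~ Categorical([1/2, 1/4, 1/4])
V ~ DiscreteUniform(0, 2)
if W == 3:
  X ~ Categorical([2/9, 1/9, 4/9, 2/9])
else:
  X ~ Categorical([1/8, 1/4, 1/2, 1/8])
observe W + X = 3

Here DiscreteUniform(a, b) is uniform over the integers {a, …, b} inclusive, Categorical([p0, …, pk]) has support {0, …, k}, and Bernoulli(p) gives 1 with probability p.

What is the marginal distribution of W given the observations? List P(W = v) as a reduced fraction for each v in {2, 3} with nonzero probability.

P(W=2) = 9/17, P(W=3) = 8/17

Enumerate traces; 162 have nonzero weight after conditioning:
  (Y=2, U=2, W=2, Z=0, V=0, X=1) weight 1/432
  (Y=2, U=2, W=2, Z=0, V=1, X=1) weight 1/432
  (Y=2, U=2, W=2, Z=0, V=2, X=1) weight 1/432
  (Y=2, U=2, W=2, Z=1, V=0, X=1) weight 1/864
  (Y=2, U=2, W=2, Z=1, V=1, X=1) weight 1/864
  (Y=2, U=2, W=2, Z=1, V=2, X=1) weight 1/864
  (Y=2, U=2, W=2, Z=2, V=0, X=1) weight 1/864
  (Y=2, U=2, W=2, Z=2, V=1, X=1) weight 1/864
  (Y=2, U=2, W=3, Z=0, V=0, X=0) weight 1/486
  … 153 more
Group by W:
  weight(W=2) = 1/8
  weight(W=3) = 1/9
Total weight = 1/8 + 1/9 = 17/72
P(W=2 | obs) = 1/8 / 17/72 = 9/17
P(W=3 | obs) = 1/9 / 17/72 = 8/17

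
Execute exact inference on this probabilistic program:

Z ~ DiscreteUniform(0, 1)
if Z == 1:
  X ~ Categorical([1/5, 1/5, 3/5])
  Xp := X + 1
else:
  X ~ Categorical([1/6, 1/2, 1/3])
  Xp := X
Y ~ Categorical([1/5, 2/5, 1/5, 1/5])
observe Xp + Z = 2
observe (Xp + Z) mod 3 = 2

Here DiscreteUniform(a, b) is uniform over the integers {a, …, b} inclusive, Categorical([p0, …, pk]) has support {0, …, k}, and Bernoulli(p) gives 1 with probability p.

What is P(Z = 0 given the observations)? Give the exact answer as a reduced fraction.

Enumerate traces; 8 have nonzero weight after conditioning:
  (Z=0, X=2, Y=0) weight 1/30
  (Z=0, X=2, Y=1) weight 1/15
  (Z=0, X=2, Y=2) weight 1/30
  (Z=0, X=2, Y=3) weight 1/30
  (Z=1, X=0, Y=0) weight 1/50
  (Z=1, X=0, Y=1) weight 1/25
  (Z=1, X=0, Y=2) weight 1/50
  (Z=1, X=0, Y=3) weight 1/50
Group by Z:
  weight(Z=0) = 1/6
  weight(Z=1) = 1/10
Total weight = 1/6 + 1/10 = 4/15
P(Z=0 | obs) = 1/6 / 4/15 = 5/8
P(Z=1 | obs) = 1/10 / 4/15 = 3/8

P(Z = 0 | obs) = 5/8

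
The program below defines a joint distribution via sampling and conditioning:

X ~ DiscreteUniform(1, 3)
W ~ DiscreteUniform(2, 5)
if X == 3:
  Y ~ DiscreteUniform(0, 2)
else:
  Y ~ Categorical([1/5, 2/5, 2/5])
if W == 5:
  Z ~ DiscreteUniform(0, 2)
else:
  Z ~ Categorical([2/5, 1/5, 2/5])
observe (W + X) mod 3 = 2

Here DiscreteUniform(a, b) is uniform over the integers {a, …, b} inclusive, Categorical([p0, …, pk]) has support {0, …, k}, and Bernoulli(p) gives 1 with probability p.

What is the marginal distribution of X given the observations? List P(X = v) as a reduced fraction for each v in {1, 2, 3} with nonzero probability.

P(X=1) = 1/4, P(X=2) = 1/4, P(X=3) = 1/2

Enumerate traces; 36 have nonzero weight after conditioning:
  (X=1, W=4, Y=0, Z=0) weight 1/150
  (X=1, W=4, Y=0, Z=1) weight 1/300
  (X=1, W=4, Y=0, Z=2) weight 1/150
  (X=1, W=4, Y=1, Z=0) weight 1/75
  (X=1, W=4, Y=1, Z=1) weight 1/150
  (X=1, W=4, Y=1, Z=2) weight 1/75
  (X=1, W=4, Y=2, Z=0) weight 1/75
  (X=1, W=4, Y=2, Z=1) weight 1/150
  (X=2, W=3, Y=0, Z=0) weight 1/150
  (X=3, W=2, Y=0, Z=0) weight 1/90
  … 26 more
Group by X:
  weight(X=1) = 1/12
  weight(X=2) = 1/12
  weight(X=3) = 1/6
Total weight = 1/12 + 1/12 + 1/6 = 1/3
P(X=1 | obs) = 1/12 / 1/3 = 1/4
P(X=2 | obs) = 1/12 / 1/3 = 1/4
P(X=3 | obs) = 1/6 / 1/3 = 1/2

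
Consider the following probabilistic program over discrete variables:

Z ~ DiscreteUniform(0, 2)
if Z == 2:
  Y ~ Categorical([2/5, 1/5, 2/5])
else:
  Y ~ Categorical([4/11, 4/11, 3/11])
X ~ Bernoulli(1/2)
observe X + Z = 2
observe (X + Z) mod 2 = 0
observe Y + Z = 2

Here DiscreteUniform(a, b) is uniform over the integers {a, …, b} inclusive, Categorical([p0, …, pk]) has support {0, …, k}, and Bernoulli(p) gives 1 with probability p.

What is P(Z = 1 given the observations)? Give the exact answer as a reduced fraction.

P(Z = 1 | obs) = 10/21

Enumerate traces; 2 have nonzero weight after conditioning:
  (Z=1, Y=1, X=1) weight 2/33
  (Z=2, Y=0, X=0) weight 1/15
Group by Z:
  weight(Z=1) = 2/33
  weight(Z=2) = 1/15
Total weight = 2/33 + 1/15 = 7/55
P(Z=1 | obs) = 2/33 / 7/55 = 10/21
P(Z=2 | obs) = 1/15 / 7/55 = 11/21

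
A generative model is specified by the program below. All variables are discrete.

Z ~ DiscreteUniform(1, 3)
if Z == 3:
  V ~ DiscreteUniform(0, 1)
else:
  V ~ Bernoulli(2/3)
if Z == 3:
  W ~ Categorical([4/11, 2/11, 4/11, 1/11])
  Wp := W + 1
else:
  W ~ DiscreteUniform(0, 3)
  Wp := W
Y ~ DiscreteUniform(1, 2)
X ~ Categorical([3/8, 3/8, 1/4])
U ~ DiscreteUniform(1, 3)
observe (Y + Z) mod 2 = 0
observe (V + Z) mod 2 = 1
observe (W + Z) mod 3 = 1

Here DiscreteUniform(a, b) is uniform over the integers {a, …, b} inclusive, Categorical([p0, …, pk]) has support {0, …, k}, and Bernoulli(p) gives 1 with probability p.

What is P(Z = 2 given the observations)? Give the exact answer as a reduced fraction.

Enumerate traces; 36 have nonzero weight after conditioning:
  (Z=1, V=0, W=0, Y=1, X=0, U=1) weight 1/576
  (Z=1, V=0, W=0, Y=1, X=0, U=2) weight 1/576
  (Z=1, V=0, W=0, Y=1, X=0, U=3) weight 1/576
  (Z=1, V=0, W=0, Y=1, X=1, U=1) weight 1/576
  (Z=1, V=0, W=0, Y=1, X=1, U=2) weight 1/576
  (Z=1, V=0, W=0, Y=1, X=1, U=3) weight 1/576
  (Z=1, V=0, W=0, Y=1, X=2, U=1) weight 1/864
  (Z=1, V=0, W=0, Y=1, X=2, U=2) weight 1/864
  (Z=2, V=1, W=2, Y=2, X=0, U=1) weight 1/288
  (Z=3, V=0, W=1, Y=1, X=0, U=1) weight 1/528
  … 26 more
Group by Z:
  weight(Z=1) = 1/36
  weight(Z=2) = 1/36
  weight(Z=3) = 1/66
Total weight = 1/36 + 1/36 + 1/66 = 7/99
P(Z=1 | obs) = 1/36 / 7/99 = 11/28
P(Z=2 | obs) = 1/36 / 7/99 = 11/28
P(Z=3 | obs) = 1/66 / 7/99 = 3/14

P(Z = 2 | obs) = 11/28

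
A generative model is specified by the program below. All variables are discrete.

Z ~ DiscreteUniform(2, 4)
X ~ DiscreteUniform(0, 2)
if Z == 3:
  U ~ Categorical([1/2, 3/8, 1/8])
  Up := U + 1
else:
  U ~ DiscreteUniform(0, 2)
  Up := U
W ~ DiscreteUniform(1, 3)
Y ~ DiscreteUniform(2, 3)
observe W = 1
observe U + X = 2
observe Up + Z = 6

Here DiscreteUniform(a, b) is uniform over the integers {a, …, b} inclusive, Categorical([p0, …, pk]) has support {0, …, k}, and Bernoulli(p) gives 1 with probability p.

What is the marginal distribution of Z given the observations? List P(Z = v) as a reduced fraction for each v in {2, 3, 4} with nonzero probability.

Enumerate traces; 4 have nonzero weight after conditioning:
  (Z=3, X=0, U=2, W=1, Y=2) weight 1/432
  (Z=3, X=0, U=2, W=1, Y=3) weight 1/432
  (Z=4, X=0, U=2, W=1, Y=2) weight 1/162
  (Z=4, X=0, U=2, W=1, Y=3) weight 1/162
Group by Z:
  weight(Z=3) = 1/216
  weight(Z=4) = 1/81
Total weight = 1/216 + 1/81 = 11/648
P(Z=3 | obs) = 1/216 / 11/648 = 3/11
P(Z=4 | obs) = 1/81 / 11/648 = 8/11

P(Z=3) = 3/11, P(Z=4) = 8/11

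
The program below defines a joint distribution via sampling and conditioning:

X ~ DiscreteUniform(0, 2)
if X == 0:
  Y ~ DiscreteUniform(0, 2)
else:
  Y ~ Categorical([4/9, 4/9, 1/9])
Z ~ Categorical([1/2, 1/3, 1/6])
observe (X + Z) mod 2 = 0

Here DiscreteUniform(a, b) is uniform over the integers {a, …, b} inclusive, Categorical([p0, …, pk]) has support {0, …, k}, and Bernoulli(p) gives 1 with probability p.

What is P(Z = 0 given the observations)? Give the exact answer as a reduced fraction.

P(Z = 0 | obs) = 3/5

Enumerate traces; 15 have nonzero weight after conditioning:
  (X=0, Y=0, Z=0) weight 1/18
  (X=0, Y=0, Z=2) weight 1/54
  (X=0, Y=1, Z=0) weight 1/18
  (X=0, Y=1, Z=2) weight 1/54
  (X=0, Y=2, Z=0) weight 1/18
  (X=0, Y=2, Z=2) weight 1/54
  (X=1, Y=0, Z=1) weight 4/81
  (X=1, Y=1, Z=1) weight 4/81
  … 7 more
Group by Z:
  weight(Z=0) = 1/3
  weight(Z=1) = 1/9
  weight(Z=2) = 1/9
Total weight = 1/3 + 1/9 + 1/9 = 5/9
P(Z=0 | obs) = 1/3 / 5/9 = 3/5
P(Z=1 | obs) = 1/9 / 5/9 = 1/5
P(Z=2 | obs) = 1/9 / 5/9 = 1/5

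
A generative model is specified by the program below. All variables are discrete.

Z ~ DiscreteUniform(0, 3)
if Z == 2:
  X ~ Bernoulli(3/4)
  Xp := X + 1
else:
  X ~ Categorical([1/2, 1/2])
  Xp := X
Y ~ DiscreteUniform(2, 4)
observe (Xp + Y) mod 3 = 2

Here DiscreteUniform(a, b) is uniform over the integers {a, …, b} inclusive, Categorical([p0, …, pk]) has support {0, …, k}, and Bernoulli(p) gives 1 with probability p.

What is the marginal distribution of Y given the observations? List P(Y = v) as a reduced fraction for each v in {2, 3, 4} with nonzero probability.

Enumerate traces; 8 have nonzero weight after conditioning:
  (Z=0, X=0, Y=2) weight 1/24
  (Z=0, X=1, Y=4) weight 1/24
  (Z=1, X=0, Y=2) weight 1/24
  (Z=1, X=1, Y=4) weight 1/24
  (Z=2, X=0, Y=4) weight 1/48
  (Z=2, X=1, Y=3) weight 1/16
  (Z=3, X=0, Y=2) weight 1/24
  (Z=3, X=1, Y=4) weight 1/24
Group by Y:
  weight(Y=2) = 1/8
  weight(Y=3) = 1/16
  weight(Y=4) = 7/48
Total weight = 1/8 + 1/16 + 7/48 = 1/3
P(Y=2 | obs) = 1/8 / 1/3 = 3/8
P(Y=3 | obs) = 1/16 / 1/3 = 3/16
P(Y=4 | obs) = 7/48 / 1/3 = 7/16

P(Y=2) = 3/8, P(Y=3) = 3/16, P(Y=4) = 7/16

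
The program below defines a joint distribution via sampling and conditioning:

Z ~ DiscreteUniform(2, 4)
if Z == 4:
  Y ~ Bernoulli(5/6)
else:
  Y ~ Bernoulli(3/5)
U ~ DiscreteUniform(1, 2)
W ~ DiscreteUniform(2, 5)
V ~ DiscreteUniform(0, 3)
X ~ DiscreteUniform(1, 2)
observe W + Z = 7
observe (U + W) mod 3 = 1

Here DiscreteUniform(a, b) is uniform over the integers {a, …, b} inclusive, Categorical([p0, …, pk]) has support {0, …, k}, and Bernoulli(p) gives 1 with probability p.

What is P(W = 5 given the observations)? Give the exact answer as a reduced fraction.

Enumerate traces; 32 have nonzero weight after conditioning:
  (Z=2, Y=0, U=2, W=5, V=0, X=1) weight 1/480
  (Z=2, Y=0, U=2, W=5, V=0, X=2) weight 1/480
  (Z=2, Y=0, U=2, W=5, V=1, X=1) weight 1/480
  (Z=2, Y=0, U=2, W=5, V=1, X=2) weight 1/480
  (Z=2, Y=0, U=2, W=5, V=2, X=1) weight 1/480
  (Z=2, Y=0, U=2, W=5, V=2, X=2) weight 1/480
  (Z=2, Y=0, U=2, W=5, V=3, X=1) weight 1/480
  (Z=2, Y=0, U=2, W=5, V=3, X=2) weight 1/480
  (Z=4, Y=0, U=1, W=3, V=0, X=1) weight 1/1152
  … 23 more
Group by W:
  weight(W=3) = 1/24
  weight(W=5) = 1/24
Total weight = 1/24 + 1/24 = 1/12
P(W=3 | obs) = 1/24 / 1/12 = 1/2
P(W=5 | obs) = 1/24 / 1/12 = 1/2

P(W = 5 | obs) = 1/2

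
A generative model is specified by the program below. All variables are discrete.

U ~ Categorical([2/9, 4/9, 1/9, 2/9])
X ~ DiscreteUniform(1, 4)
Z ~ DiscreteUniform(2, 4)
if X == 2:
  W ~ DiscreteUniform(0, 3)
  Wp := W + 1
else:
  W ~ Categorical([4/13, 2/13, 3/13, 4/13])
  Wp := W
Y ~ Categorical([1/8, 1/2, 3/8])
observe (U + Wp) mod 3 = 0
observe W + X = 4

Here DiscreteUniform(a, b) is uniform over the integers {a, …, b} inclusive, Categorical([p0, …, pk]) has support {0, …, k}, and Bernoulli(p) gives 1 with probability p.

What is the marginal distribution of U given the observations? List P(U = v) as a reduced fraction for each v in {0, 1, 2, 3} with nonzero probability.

P(U=0) = 45/94, P(U=2) = 2/47, P(U=3) = 45/94

Enumerate traces; 63 have nonzero weight after conditioning:
  (U=0, X=1, Z=2, W=3, Y=0) weight 1/1404
  (U=0, X=1, Z=2, W=3, Y=1) weight 1/351
  (U=0, X=1, Z=2, W=3, Y=2) weight 1/468
  (U=0, X=1, Z=3, W=3, Y=0) weight 1/1404
  (U=0, X=1, Z=3, W=3, Y=1) weight 1/351
  (U=0, X=1, Z=3, W=3, Y=2) weight 1/468
  (U=0, X=1, Z=4, W=3, Y=0) weight 1/1404
  (U=0, X=1, Z=4, W=3, Y=1) weight 1/351
  (U=2, X=3, Z=2, W=1, Y=0) weight 1/5616
  (U=3, X=1, Z=2, W=3, Y=0) weight 1/1404
  … 53 more
Group by U:
  weight(U=0) = 5/104
  weight(U=2) = 1/234
  weight(U=3) = 5/104
Total weight = 5/104 + 1/234 + 5/104 = 47/468
P(U=0 | obs) = 5/104 / 47/468 = 45/94
P(U=2 | obs) = 1/234 / 47/468 = 2/47
P(U=3 | obs) = 5/104 / 47/468 = 45/94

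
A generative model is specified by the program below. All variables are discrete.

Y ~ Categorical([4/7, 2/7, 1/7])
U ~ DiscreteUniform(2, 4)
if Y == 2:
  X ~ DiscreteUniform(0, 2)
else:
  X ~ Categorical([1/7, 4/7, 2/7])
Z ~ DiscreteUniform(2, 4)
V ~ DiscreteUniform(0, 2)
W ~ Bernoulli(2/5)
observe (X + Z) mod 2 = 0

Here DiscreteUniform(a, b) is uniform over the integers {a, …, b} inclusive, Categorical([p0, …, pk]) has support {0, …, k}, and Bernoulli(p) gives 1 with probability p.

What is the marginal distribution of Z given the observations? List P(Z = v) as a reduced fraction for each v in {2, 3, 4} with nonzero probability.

Enumerate traces; 270 have nonzero weight after conditioning:
  (Y=0, U=2, X=0, Z=2, V=0, W=0) weight 4/2205
  (Y=0, U=2, X=0, Z=2, V=0, W=1) weight 8/6615
  (Y=0, U=2, X=0, Z=2, V=1, W=0) weight 4/2205
  (Y=0, U=2, X=0, Z=2, V=1, W=1) weight 8/6615
  (Y=0, U=2, X=0, Z=2, V=2, W=0) weight 4/2205
  (Y=0, U=2, X=0, Z=2, V=2, W=1) weight 8/6615
  (Y=0, U=2, X=0, Z=4, V=0, W=0) weight 4/2205
  (Y=0, U=2, X=0, Z=4, V=0, W=1) weight 8/6615
  (Y=0, U=2, X=1, Z=3, V=0, W=0) weight 16/2205
  … 261 more
Group by Z:
  weight(Z=2) = 68/441
  weight(Z=3) = 79/441
  weight(Z=4) = 68/441
Total weight = 68/441 + 79/441 + 68/441 = 215/441
P(Z=2 | obs) = 68/441 / 215/441 = 68/215
P(Z=3 | obs) = 79/441 / 215/441 = 79/215
P(Z=4 | obs) = 68/441 / 215/441 = 68/215

P(Z=2) = 68/215, P(Z=3) = 79/215, P(Z=4) = 68/215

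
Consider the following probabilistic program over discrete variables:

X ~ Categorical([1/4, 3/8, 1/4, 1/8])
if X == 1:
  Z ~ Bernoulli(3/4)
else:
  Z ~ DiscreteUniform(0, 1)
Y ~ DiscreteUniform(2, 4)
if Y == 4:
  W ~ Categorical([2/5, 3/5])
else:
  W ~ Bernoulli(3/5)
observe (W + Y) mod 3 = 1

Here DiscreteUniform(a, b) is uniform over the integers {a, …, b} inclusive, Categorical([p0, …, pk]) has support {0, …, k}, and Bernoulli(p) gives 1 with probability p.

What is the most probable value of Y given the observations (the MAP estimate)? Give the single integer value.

Enumerate traces; 16 have nonzero weight after conditioning:
  (X=0, Z=0, Y=3, W=1) weight 1/40
  (X=0, Z=0, Y=4, W=0) weight 1/60
  (X=0, Z=1, Y=3, W=1) weight 1/40
  (X=0, Z=1, Y=4, W=0) weight 1/60
  (X=1, Z=0, Y=3, W=1) weight 3/160
  (X=1, Z=0, Y=4, W=0) weight 1/80
  (X=1, Z=1, Y=3, W=1) weight 9/160
  (X=1, Z=1, Y=4, W=0) weight 3/80
  … 8 more
Group by Y:
  weight(Y=3) = 1/5
  weight(Y=4) = 2/15
Total weight = 1/5 + 2/15 = 1/3
P(Y=3 | obs) = 1/5 / 1/3 = 3/5
P(Y=4 | obs) = 2/15 / 1/3 = 2/5
argmax = 3

argmax_v P(Y = v | obs) = 3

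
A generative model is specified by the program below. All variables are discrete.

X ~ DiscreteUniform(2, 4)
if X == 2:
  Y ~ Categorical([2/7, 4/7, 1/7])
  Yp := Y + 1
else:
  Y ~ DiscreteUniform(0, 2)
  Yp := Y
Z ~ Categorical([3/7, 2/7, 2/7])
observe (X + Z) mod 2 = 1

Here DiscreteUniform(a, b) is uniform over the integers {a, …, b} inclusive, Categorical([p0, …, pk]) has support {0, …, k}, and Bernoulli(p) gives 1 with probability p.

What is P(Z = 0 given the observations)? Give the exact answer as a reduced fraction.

P(Z = 0 | obs) = 1/3

Enumerate traces; 12 have nonzero weight after conditioning:
  (X=2, Y=0, Z=1) weight 4/147
  (X=2, Y=1, Z=1) weight 8/147
  (X=2, Y=2, Z=1) weight 2/147
  (X=3, Y=0, Z=0) weight 1/21
  (X=3, Y=0, Z=2) weight 2/63
  (X=3, Y=1, Z=0) weight 1/21
  (X=3, Y=1, Z=2) weight 2/63
  (X=3, Y=2, Z=0) weight 1/21
  … 4 more
Group by Z:
  weight(Z=0) = 1/7
  weight(Z=1) = 4/21
  weight(Z=2) = 2/21
Total weight = 1/7 + 4/21 + 2/21 = 3/7
P(Z=0 | obs) = 1/7 / 3/7 = 1/3
P(Z=1 | obs) = 4/21 / 3/7 = 4/9
P(Z=2 | obs) = 2/21 / 3/7 = 2/9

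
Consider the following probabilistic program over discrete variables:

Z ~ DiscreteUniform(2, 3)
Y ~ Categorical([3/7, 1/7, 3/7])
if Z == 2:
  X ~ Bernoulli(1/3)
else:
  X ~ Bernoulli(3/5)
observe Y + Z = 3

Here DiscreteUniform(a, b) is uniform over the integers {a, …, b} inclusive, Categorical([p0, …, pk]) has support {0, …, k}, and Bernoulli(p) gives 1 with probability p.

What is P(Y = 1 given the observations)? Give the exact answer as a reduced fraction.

Enumerate traces; 4 have nonzero weight after conditioning:
  (Z=2, Y=1, X=0) weight 1/21
  (Z=2, Y=1, X=1) weight 1/42
  (Z=3, Y=0, X=0) weight 3/35
  (Z=3, Y=0, X=1) weight 9/70
Group by Y:
  weight(Y=0) = 3/14
  weight(Y=1) = 1/14
Total weight = 3/14 + 1/14 = 2/7
P(Y=0 | obs) = 3/14 / 2/7 = 3/4
P(Y=1 | obs) = 1/14 / 2/7 = 1/4

P(Y = 1 | obs) = 1/4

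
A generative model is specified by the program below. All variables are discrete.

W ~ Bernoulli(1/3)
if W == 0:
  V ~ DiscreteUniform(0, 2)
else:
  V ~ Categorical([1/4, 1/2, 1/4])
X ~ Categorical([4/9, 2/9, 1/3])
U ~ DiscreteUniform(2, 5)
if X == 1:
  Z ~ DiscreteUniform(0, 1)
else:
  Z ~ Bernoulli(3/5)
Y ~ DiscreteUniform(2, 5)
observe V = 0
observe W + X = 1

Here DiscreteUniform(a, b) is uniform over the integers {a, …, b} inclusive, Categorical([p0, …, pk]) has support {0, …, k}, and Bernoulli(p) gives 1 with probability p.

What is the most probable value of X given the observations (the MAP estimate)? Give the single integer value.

argmax_v P(X = v | obs) = 1

Enumerate traces; 64 have nonzero weight after conditioning:
  (W=0, V=0, X=1, U=2, Z=0, Y=2) weight 1/648
  (W=0, V=0, X=1, U=2, Z=0, Y=3) weight 1/648
  (W=0, V=0, X=1, U=2, Z=0, Y=4) weight 1/648
  (W=0, V=0, X=1, U=2, Z=0, Y=5) weight 1/648
  (W=0, V=0, X=1, U=2, Z=1, Y=2) weight 1/648
  (W=0, V=0, X=1, U=2, Z=1, Y=3) weight 1/648
  (W=0, V=0, X=1, U=2, Z=1, Y=4) weight 1/648
  (W=0, V=0, X=1, U=2, Z=1, Y=5) weight 1/648
  (W=1, V=0, X=0, U=2, Z=0, Y=2) weight 1/1080
  … 55 more
Group by X:
  weight(X=0) = 1/27
  weight(X=1) = 4/81
Total weight = 1/27 + 4/81 = 7/81
P(X=0 | obs) = 1/27 / 7/81 = 3/7
P(X=1 | obs) = 4/81 / 7/81 = 4/7
argmax = 1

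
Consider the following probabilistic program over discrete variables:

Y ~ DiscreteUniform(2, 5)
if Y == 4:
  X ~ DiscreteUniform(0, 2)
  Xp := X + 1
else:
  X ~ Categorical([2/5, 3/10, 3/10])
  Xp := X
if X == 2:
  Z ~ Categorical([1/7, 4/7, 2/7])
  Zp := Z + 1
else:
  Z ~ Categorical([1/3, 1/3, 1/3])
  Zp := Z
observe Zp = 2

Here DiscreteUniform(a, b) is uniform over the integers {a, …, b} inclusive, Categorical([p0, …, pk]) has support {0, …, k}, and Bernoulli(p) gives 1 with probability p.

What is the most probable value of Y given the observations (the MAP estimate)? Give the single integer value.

Enumerate traces; 12 have nonzero weight after conditioning:
  (Y=2, X=0, Z=2) weight 1/30
  (Y=2, X=1, Z=2) weight 1/40
  (Y=2, X=2, Z=1) weight 3/70
  (Y=3, X=0, Z=2) weight 1/30
  (Y=3, X=1, Z=2) weight 1/40
  (Y=3, X=2, Z=1) weight 3/70
  (Y=4, X=0, Z=2) weight 1/36
  (Y=4, X=1, Z=2) weight 1/36
  (Y=5, X=0, Z=2) weight 1/30
  … 3 more
Group by Y:
  weight(Y=2) = 17/168
  weight(Y=3) = 17/168
  weight(Y=4) = 13/126
  weight(Y=5) = 17/168
Total weight = 17/168 + 17/168 + 13/126 + 17/168 = 205/504
P(Y=2 | obs) = 17/168 / 205/504 = 51/205
P(Y=3 | obs) = 17/168 / 205/504 = 51/205
P(Y=4 | obs) = 13/126 / 205/504 = 52/205
P(Y=5 | obs) = 17/168 / 205/504 = 51/205
argmax = 4

argmax_v P(Y = v | obs) = 4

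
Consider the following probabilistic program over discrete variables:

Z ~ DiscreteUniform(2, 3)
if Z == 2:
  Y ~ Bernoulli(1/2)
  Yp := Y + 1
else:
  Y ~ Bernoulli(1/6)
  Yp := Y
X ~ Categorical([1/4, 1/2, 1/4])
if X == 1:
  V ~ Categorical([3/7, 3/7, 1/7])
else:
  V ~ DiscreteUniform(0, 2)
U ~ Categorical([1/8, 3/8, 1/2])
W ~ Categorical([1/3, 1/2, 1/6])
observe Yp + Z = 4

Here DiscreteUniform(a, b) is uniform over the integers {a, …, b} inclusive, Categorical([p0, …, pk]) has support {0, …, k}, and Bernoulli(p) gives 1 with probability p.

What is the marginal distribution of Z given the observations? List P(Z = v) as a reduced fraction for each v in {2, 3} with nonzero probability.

Enumerate traces; 162 have nonzero weight after conditioning:
  (Z=2, Y=1, X=0, V=0, U=0, W=0) weight 1/1152
  (Z=2, Y=1, X=0, V=0, U=0, W=1) weight 1/768
  (Z=2, Y=1, X=0, V=0, U=0, W=2) weight 1/2304
  (Z=2, Y=1, X=0, V=0, U=1, W=0) weight 1/384
  (Z=2, Y=1, X=0, V=0, U=1, W=1) weight 1/256
  (Z=2, Y=1, X=0, V=0, U=1, W=2) weight 1/768
  (Z=2, Y=1, X=0, V=0, U=2, W=0) weight 1/288
  (Z=2, Y=1, X=0, V=0, U=2, W=1) weight 1/192
  (Z=3, Y=1, X=0, V=0, U=0, W=0) weight 1/3456
  … 153 more
Group by Z:
  weight(Z=2) = 1/4
  weight(Z=3) = 1/12
Total weight = 1/4 + 1/12 = 1/3
P(Z=2 | obs) = 1/4 / 1/3 = 3/4
P(Z=3 | obs) = 1/12 / 1/3 = 1/4

P(Z=2) = 3/4, P(Z=3) = 1/4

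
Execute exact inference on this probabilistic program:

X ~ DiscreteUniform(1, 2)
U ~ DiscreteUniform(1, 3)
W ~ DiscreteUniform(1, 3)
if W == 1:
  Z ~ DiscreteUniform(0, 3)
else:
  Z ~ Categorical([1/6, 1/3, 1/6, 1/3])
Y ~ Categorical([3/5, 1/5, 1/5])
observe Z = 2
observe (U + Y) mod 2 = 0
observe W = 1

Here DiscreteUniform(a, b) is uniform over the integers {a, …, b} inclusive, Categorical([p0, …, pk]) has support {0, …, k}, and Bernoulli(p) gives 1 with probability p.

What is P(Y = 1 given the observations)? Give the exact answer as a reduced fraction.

P(Y = 1 | obs) = 1/3

Enumerate traces; 8 have nonzero weight after conditioning:
  (X=1, U=1, W=1, Z=2, Y=1) weight 1/360
  (X=1, U=2, W=1, Z=2, Y=0) weight 1/120
  (X=1, U=2, W=1, Z=2, Y=2) weight 1/360
  (X=1, U=3, W=1, Z=2, Y=1) weight 1/360
  (X=2, U=1, W=1, Z=2, Y=1) weight 1/360
  (X=2, U=2, W=1, Z=2, Y=0) weight 1/120
  (X=2, U=2, W=1, Z=2, Y=2) weight 1/360
  (X=2, U=3, W=1, Z=2, Y=1) weight 1/360
Group by Y:
  weight(Y=0) = 1/60
  weight(Y=1) = 1/90
  weight(Y=2) = 1/180
Total weight = 1/60 + 1/90 + 1/180 = 1/30
P(Y=0 | obs) = 1/60 / 1/30 = 1/2
P(Y=1 | obs) = 1/90 / 1/30 = 1/3
P(Y=2 | obs) = 1/180 / 1/30 = 1/6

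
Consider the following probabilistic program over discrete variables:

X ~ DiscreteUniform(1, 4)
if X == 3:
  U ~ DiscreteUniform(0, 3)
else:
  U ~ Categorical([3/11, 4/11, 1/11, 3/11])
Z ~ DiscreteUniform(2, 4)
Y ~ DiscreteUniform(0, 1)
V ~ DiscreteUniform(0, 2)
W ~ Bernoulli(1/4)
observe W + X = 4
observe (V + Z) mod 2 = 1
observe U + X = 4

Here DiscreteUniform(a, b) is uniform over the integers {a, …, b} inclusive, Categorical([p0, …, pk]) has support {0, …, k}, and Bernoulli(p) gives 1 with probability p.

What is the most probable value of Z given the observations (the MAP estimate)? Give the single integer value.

argmax_v P(Z = v | obs) = 3

Enumerate traces; 16 have nonzero weight after conditioning:
  (X=3, U=1, Z=2, Y=0, V=1, W=1) weight 1/1152
  (X=3, U=1, Z=2, Y=1, V=1, W=1) weight 1/1152
  (X=3, U=1, Z=3, Y=0, V=0, W=1) weight 1/1152
  (X=3, U=1, Z=3, Y=0, V=2, W=1) weight 1/1152
  (X=3, U=1, Z=3, Y=1, V=0, W=1) weight 1/1152
  (X=3, U=1, Z=3, Y=1, V=2, W=1) weight 1/1152
  (X=3, U=1, Z=4, Y=0, V=1, W=1) weight 1/1152
  (X=3, U=1, Z=4, Y=1, V=1, W=1) weight 1/1152
  … 8 more
Group by Z:
  weight(Z=2) = 47/6336
  weight(Z=3) = 47/3168
  weight(Z=4) = 47/6336
Total weight = 47/6336 + 47/3168 + 47/6336 = 47/1584
P(Z=2 | obs) = 47/6336 / 47/1584 = 1/4
P(Z=3 | obs) = 47/3168 / 47/1584 = 1/2
P(Z=4 | obs) = 47/6336 / 47/1584 = 1/4
argmax = 3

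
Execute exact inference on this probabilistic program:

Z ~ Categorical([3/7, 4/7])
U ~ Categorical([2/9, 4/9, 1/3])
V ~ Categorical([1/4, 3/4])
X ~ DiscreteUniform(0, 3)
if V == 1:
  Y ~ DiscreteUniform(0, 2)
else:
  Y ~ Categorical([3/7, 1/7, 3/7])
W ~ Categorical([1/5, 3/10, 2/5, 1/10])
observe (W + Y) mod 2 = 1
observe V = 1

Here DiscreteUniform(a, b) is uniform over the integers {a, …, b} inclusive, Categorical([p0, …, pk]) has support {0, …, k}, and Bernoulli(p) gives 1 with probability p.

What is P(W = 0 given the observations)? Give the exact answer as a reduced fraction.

P(W = 0 | obs) = 1/7

Enumerate traces; 144 have nonzero weight after conditioning:
  (Z=0, U=0, V=1, X=0, Y=0, W=1) weight 1/560
  (Z=0, U=0, V=1, X=0, Y=0, W=3) weight 1/1680
  (Z=0, U=0, V=1, X=0, Y=1, W=0) weight 1/840
  (Z=0, U=0, V=1, X=0, Y=1, W=2) weight 1/420
  (Z=0, U=0, V=1, X=0, Y=2, W=1) weight 1/560
  (Z=0, U=0, V=1, X=0, Y=2, W=3) weight 1/1680
  (Z=0, U=0, V=1, X=1, Y=0, W=1) weight 1/560
  (Z=0, U=0, V=1, X=1, Y=0, W=3) weight 1/1680
  … 136 more
Group by W:
  weight(W=0) = 1/20
  weight(W=1) = 3/20
  weight(W=2) = 1/10
  weight(W=3) = 1/20
Total weight = 1/20 + 3/20 + 1/10 + 1/20 = 7/20
P(W=0 | obs) = 1/20 / 7/20 = 1/7
P(W=1 | obs) = 3/20 / 7/20 = 3/7
P(W=2 | obs) = 1/10 / 7/20 = 2/7
P(W=3 | obs) = 1/20 / 7/20 = 1/7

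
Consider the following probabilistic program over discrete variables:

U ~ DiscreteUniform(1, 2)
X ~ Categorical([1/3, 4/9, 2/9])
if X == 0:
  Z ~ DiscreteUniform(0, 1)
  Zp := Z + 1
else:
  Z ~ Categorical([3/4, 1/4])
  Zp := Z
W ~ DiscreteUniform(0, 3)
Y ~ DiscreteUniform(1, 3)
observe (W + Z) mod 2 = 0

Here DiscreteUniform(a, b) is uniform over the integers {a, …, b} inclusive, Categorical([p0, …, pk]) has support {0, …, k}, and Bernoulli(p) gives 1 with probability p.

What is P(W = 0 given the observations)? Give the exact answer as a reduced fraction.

P(W = 0 | obs) = 1/3

Enumerate traces; 72 have nonzero weight after conditioning:
  (U=1, X=0, Z=0, W=0, Y=1) weight 1/144
  (U=1, X=0, Z=0, W=0, Y=2) weight 1/144
  (U=1, X=0, Z=0, W=0, Y=3) weight 1/144
  (U=1, X=0, Z=0, W=2, Y=1) weight 1/144
  (U=1, X=0, Z=0, W=2, Y=2) weight 1/144
  (U=1, X=0, Z=0, W=2, Y=3) weight 1/144
  (U=1, X=0, Z=1, W=1, Y=1) weight 1/144
  (U=1, X=0, Z=1, W=1, Y=2) weight 1/144
  (U=1, X=0, Z=1, W=3, Y=1) weight 1/144
  … 63 more
Group by W:
  weight(W=0) = 1/6
  weight(W=1) = 1/12
  weight(W=2) = 1/6
  weight(W=3) = 1/12
Total weight = 1/6 + 1/12 + 1/6 + 1/12 = 1/2
P(W=0 | obs) = 1/6 / 1/2 = 1/3
P(W=1 | obs) = 1/12 / 1/2 = 1/6
P(W=2 | obs) = 1/6 / 1/2 = 1/3
P(W=3 | obs) = 1/12 / 1/2 = 1/6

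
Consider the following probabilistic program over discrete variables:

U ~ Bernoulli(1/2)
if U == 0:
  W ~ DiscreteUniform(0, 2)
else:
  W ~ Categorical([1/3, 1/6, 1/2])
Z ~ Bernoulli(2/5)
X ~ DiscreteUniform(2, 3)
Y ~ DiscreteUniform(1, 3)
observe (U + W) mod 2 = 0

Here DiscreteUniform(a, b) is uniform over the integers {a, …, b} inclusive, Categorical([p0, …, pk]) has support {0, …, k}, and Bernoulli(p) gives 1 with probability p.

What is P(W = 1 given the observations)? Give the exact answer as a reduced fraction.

Enumerate traces; 36 have nonzero weight after conditioning:
  (U=0, W=0, Z=0, X=2, Y=1) weight 1/60
  (U=0, W=0, Z=0, X=2, Y=2) weight 1/60
  (U=0, W=0, Z=0, X=2, Y=3) weight 1/60
  (U=0, W=0, Z=0, X=3, Y=1) weight 1/60
  (U=0, W=0, Z=0, X=3, Y=2) weight 1/60
  (U=0, W=0, Z=0, X=3, Y=3) weight 1/60
  (U=0, W=0, Z=1, X=2, Y=1) weight 1/90
  (U=0, W=0, Z=1, X=2, Y=2) weight 1/90
  (U=0, W=2, Z=0, X=2, Y=1) weight 1/60
  (U=1, W=1, Z=0, X=2, Y=1) weight 1/120
  … 26 more
Group by W:
  weight(W=0) = 1/6
  weight(W=1) = 1/12
  weight(W=2) = 1/6
Total weight = 1/6 + 1/12 + 1/6 = 5/12
P(W=0 | obs) = 1/6 / 5/12 = 2/5
P(W=1 | obs) = 1/12 / 5/12 = 1/5
P(W=2 | obs) = 1/6 / 5/12 = 2/5

P(W = 1 | obs) = 1/5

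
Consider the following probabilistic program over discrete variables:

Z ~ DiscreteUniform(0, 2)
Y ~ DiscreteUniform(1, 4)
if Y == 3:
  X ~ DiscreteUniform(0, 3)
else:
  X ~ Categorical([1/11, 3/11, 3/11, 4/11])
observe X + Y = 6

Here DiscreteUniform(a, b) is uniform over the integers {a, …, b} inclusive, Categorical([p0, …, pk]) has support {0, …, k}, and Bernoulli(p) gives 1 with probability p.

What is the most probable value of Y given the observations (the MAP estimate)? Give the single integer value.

Enumerate traces; 6 have nonzero weight after conditioning:
  (Z=0, Y=3, X=3) weight 1/48
  (Z=0, Y=4, X=2) weight 1/44
  (Z=1, Y=3, X=3) weight 1/48
  (Z=1, Y=4, X=2) weight 1/44
  (Z=2, Y=3, X=3) weight 1/48
  (Z=2, Y=4, X=2) weight 1/44
Group by Y:
  weight(Y=3) = 1/16
  weight(Y=4) = 3/44
Total weight = 1/16 + 3/44 = 23/176
P(Y=3 | obs) = 1/16 / 23/176 = 11/23
P(Y=4 | obs) = 3/44 / 23/176 = 12/23
argmax = 4

argmax_v P(Y = v | obs) = 4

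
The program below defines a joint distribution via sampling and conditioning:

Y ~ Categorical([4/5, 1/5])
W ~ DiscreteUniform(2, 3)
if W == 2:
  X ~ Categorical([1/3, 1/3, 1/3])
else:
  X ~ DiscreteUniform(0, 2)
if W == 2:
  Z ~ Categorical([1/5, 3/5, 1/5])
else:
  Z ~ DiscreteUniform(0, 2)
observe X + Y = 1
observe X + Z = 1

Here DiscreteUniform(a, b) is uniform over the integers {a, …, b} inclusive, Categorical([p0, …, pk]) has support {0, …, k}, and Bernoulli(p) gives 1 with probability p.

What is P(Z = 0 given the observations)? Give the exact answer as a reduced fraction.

P(Z = 0 | obs) = 16/23

Enumerate traces; 4 have nonzero weight after conditioning:
  (Y=0, W=2, X=1, Z=0) weight 2/75
  (Y=0, W=3, X=1, Z=0) weight 2/45
  (Y=1, W=2, X=0, Z=1) weight 1/50
  (Y=1, W=3, X=0, Z=1) weight 1/90
Group by Z:
  weight(Z=0) = 16/225
  weight(Z=1) = 7/225
Total weight = 16/225 + 7/225 = 23/225
P(Z=0 | obs) = 16/225 / 23/225 = 16/23
P(Z=1 | obs) = 7/225 / 23/225 = 7/23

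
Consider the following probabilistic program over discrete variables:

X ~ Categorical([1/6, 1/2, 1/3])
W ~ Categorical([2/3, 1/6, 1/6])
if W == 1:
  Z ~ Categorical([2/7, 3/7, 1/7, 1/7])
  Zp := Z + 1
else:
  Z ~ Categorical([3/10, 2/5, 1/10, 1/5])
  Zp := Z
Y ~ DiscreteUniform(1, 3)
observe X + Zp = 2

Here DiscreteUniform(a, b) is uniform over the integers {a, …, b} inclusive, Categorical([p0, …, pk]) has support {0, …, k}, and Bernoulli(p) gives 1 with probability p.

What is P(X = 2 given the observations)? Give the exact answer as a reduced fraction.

P(X = 2 | obs) = 42/151

Enumerate traces; 24 have nonzero weight after conditioning:
  (X=0, W=0, Z=2, Y=1) weight 1/270
  (X=0, W=0, Z=2, Y=2) weight 1/270
  (X=0, W=0, Z=2, Y=3) weight 1/270
  (X=0, W=1, Z=1, Y=1) weight 1/252
  (X=0, W=1, Z=1, Y=2) weight 1/252
  (X=0, W=1, Z=1, Y=3) weight 1/252
  (X=0, W=2, Z=2, Y=1) weight 1/1080
  (X=0, W=2, Z=2, Y=2) weight 1/1080
  (X=1, W=0, Z=1, Y=1) weight 2/45
  (X=2, W=0, Z=0, Y=1) weight 1/45
  … 14 more
Group by X:
  weight(X=0) = 13/504
  weight(X=1) = 4/21
  weight(X=2) = 1/12
Total weight = 13/504 + 4/21 + 1/12 = 151/504
P(X=0 | obs) = 13/504 / 151/504 = 13/151
P(X=1 | obs) = 4/21 / 151/504 = 96/151
P(X=2 | obs) = 1/12 / 151/504 = 42/151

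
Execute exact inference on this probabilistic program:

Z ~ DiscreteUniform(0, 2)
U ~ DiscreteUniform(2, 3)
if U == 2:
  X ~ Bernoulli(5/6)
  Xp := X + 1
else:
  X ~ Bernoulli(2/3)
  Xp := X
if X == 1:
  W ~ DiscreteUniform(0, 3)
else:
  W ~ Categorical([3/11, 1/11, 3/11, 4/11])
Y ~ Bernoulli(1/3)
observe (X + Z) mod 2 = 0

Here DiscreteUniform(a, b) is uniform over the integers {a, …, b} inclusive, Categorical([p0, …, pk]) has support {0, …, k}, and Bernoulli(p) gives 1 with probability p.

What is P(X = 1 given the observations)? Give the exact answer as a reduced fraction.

Enumerate traces; 48 have nonzero weight after conditioning:
  (Z=0, U=2, X=0, W=0, Y=0) weight 1/198
  (Z=0, U=2, X=0, W=0, Y=1) weight 1/396
  (Z=0, U=2, X=0, W=1, Y=0) weight 1/594
  (Z=0, U=2, X=0, W=1, Y=1) weight 1/1188
  (Z=0, U=2, X=0, W=2, Y=0) weight 1/198
  (Z=0, U=2, X=0, W=2, Y=1) weight 1/396
  (Z=0, U=2, X=0, W=3, Y=0) weight 2/297
  (Z=0, U=2, X=0, W=3, Y=1) weight 1/297
  (Z=1, U=2, X=1, W=0, Y=0) weight 5/216
  … 39 more
Group by X:
  weight(X=0) = 1/6
  weight(X=1) = 1/4
Total weight = 1/6 + 1/4 = 5/12
P(X=0 | obs) = 1/6 / 5/12 = 2/5
P(X=1 | obs) = 1/4 / 5/12 = 3/5

P(X = 1 | obs) = 3/5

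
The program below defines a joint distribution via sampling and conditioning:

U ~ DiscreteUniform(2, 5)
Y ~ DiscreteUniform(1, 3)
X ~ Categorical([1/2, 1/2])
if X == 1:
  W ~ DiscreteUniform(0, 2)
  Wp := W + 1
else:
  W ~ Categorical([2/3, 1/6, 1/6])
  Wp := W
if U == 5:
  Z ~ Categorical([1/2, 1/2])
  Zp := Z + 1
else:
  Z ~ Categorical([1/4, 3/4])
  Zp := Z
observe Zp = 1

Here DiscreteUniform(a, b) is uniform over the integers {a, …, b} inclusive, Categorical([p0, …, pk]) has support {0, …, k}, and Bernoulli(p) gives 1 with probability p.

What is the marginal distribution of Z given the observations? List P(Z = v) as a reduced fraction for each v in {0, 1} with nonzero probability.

Enumerate traces; 72 have nonzero weight after conditioning:
  (U=2, Y=1, X=0, W=0, Z=1) weight 1/48
  (U=2, Y=1, X=0, W=1, Z=1) weight 1/192
  (U=2, Y=1, X=0, W=2, Z=1) weight 1/192
  (U=2, Y=1, X=1, W=0, Z=1) weight 1/96
  (U=2, Y=1, X=1, W=1, Z=1) weight 1/96
  (U=2, Y=1, X=1, W=2, Z=1) weight 1/96
  (U=2, Y=2, X=0, W=0, Z=1) weight 1/48
  (U=2, Y=2, X=0, W=1, Z=1) weight 1/192
  (U=5, Y=1, X=0, W=0, Z=0) weight 1/72
  … 63 more
Group by Z:
  weight(Z=0) = 1/8
  weight(Z=1) = 9/16
Total weight = 1/8 + 9/16 = 11/16
P(Z=0 | obs) = 1/8 / 11/16 = 2/11
P(Z=1 | obs) = 9/16 / 11/16 = 9/11

P(Z=0) = 2/11, P(Z=1) = 9/11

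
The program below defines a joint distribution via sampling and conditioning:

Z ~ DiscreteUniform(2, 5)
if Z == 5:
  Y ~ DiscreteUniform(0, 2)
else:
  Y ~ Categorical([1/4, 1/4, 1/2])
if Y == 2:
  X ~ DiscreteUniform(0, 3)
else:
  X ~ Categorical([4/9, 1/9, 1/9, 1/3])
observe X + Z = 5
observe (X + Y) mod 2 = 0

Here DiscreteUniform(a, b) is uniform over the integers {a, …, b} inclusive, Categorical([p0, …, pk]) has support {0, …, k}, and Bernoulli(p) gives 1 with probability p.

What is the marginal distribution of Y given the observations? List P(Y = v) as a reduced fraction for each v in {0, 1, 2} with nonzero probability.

P(Y=0) = 38/107, P(Y=1) = 24/107, P(Y=2) = 45/107

Enumerate traces; 6 have nonzero weight after conditioning:
  (Z=2, Y=1, X=3) weight 1/48
  (Z=3, Y=0, X=2) weight 1/144
  (Z=3, Y=2, X=2) weight 1/32
  (Z=4, Y=1, X=1) weight 1/144
  (Z=5, Y=0, X=0) weight 1/27
  (Z=5, Y=2, X=0) weight 1/48
Group by Y:
  weight(Y=0) = 19/432
  weight(Y=1) = 1/36
  weight(Y=2) = 5/96
Total weight = 19/432 + 1/36 + 5/96 = 107/864
P(Y=0 | obs) = 19/432 / 107/864 = 38/107
P(Y=1 | obs) = 1/36 / 107/864 = 24/107
P(Y=2 | obs) = 5/96 / 107/864 = 45/107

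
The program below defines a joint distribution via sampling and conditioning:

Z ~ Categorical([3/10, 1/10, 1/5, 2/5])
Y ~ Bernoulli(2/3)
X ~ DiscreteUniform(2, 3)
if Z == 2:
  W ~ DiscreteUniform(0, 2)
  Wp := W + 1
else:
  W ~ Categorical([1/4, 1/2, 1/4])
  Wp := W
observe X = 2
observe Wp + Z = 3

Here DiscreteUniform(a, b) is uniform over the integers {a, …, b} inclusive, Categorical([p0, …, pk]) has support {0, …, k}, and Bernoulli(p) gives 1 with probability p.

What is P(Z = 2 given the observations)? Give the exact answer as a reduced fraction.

Enumerate traces; 6 have nonzero weight after conditioning:
  (Z=1, Y=0, X=2, W=2) weight 1/240
  (Z=1, Y=1, X=2, W=2) weight 1/120
  (Z=2, Y=0, X=2, W=0) weight 1/90
  (Z=2, Y=1, X=2, W=0) weight 1/45
  (Z=3, Y=0, X=2, W=0) weight 1/60
  (Z=3, Y=1, X=2, W=0) weight 1/30
Group by Z:
  weight(Z=1) = 1/80
  weight(Z=2) = 1/30
  weight(Z=3) = 1/20
Total weight = 1/80 + 1/30 + 1/20 = 23/240
P(Z=1 | obs) = 1/80 / 23/240 = 3/23
P(Z=2 | obs) = 1/30 / 23/240 = 8/23
P(Z=3 | obs) = 1/20 / 23/240 = 12/23

P(Z = 2 | obs) = 8/23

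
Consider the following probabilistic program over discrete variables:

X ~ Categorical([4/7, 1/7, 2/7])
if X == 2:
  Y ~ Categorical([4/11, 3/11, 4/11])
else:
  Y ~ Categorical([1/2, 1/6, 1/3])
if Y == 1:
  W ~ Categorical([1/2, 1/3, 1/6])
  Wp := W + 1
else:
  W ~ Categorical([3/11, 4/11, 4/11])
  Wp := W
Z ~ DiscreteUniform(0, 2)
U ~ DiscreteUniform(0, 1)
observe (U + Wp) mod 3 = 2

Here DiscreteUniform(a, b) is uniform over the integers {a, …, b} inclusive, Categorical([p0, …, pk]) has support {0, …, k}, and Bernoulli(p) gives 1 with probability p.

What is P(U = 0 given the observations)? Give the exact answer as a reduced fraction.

P(U = 0 | obs) = 1558/3259

Enumerate traces; 54 have nonzero weight after conditioning:
  (X=0, Y=0, W=1, Z=0, U=1) weight 4/231
  (X=0, Y=0, W=1, Z=1, U=1) weight 4/231
  (X=0, Y=0, W=1, Z=2, U=1) weight 4/231
  (X=0, Y=0, W=2, Z=0, U=0) weight 4/231
  (X=0, Y=0, W=2, Z=1, U=0) weight 4/231
  (X=0, Y=0, W=2, Z=2, U=0) weight 4/231
  (X=0, Y=1, W=0, Z=0, U=1) weight 1/126
  (X=0, Y=1, W=0, Z=1, U=1) weight 1/126
  … 46 more
Group by U:
  weight(U=0) = 779/4356
  weight(U=1) = 189/968
Total weight = 779/4356 + 189/968 = 3259/8712
P(U=0 | obs) = 779/4356 / 3259/8712 = 1558/3259
P(U=1 | obs) = 189/968 / 3259/8712 = 1701/3259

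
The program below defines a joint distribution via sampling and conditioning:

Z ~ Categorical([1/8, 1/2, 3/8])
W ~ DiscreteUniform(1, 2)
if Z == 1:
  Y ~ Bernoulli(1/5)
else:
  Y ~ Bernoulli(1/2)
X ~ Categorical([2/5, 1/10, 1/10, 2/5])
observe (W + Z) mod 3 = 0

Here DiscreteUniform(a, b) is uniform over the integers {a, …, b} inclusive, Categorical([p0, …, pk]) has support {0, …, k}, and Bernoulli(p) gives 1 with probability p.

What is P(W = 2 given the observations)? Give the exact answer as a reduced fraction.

P(W = 2 | obs) = 4/7

Enumerate traces; 16 have nonzero weight after conditioning:
  (Z=1, W=2, Y=0, X=0) weight 2/25
  (Z=1, W=2, Y=0, X=1) weight 1/50
  (Z=1, W=2, Y=0, X=2) weight 1/50
  (Z=1, W=2, Y=0, X=3) weight 2/25
  (Z=1, W=2, Y=1, X=0) weight 1/50
  (Z=1, W=2, Y=1, X=1) weight 1/200
  (Z=1, W=2, Y=1, X=2) weight 1/200
  (Z=1, W=2, Y=1, X=3) weight 1/50
  (Z=2, W=1, Y=0, X=0) weight 3/80
  … 7 more
Group by W:
  weight(W=1) = 3/16
  weight(W=2) = 1/4
Total weight = 3/16 + 1/4 = 7/16
P(W=1 | obs) = 3/16 / 7/16 = 3/7
P(W=2 | obs) = 1/4 / 7/16 = 4/7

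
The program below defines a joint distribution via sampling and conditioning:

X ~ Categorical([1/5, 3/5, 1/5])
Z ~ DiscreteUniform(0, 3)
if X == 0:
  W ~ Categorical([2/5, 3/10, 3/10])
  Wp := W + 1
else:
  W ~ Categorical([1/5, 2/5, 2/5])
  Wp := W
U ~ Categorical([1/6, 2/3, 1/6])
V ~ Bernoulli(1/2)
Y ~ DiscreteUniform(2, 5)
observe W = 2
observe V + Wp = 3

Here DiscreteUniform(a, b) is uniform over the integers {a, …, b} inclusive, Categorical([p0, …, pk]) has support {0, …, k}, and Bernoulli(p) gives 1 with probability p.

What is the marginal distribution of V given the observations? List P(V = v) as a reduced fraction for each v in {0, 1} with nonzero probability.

P(V=0) = 3/19, P(V=1) = 16/19

Enumerate traces; 144 have nonzero weight after conditioning:
  (X=0, Z=0, W=2, U=0, V=0, Y=2) weight 1/3200
  (X=0, Z=0, W=2, U=0, V=0, Y=3) weight 1/3200
  (X=0, Z=0, W=2, U=0, V=0, Y=4) weight 1/3200
  (X=0, Z=0, W=2, U=0, V=0, Y=5) weight 1/3200
  (X=0, Z=0, W=2, U=1, V=0, Y=2) weight 1/800
  (X=0, Z=0, W=2, U=1, V=0, Y=3) weight 1/800
  (X=0, Z=0, W=2, U=1, V=0, Y=4) weight 1/800
  (X=0, Z=0, W=2, U=1, V=0, Y=5) weight 1/800
  (X=1, Z=0, W=2, U=0, V=1, Y=2) weight 1/800
  … 135 more
Group by V:
  weight(V=0) = 3/100
  weight(V=1) = 4/25
Total weight = 3/100 + 4/25 = 19/100
P(V=0 | obs) = 3/100 / 19/100 = 3/19
P(V=1 | obs) = 4/25 / 19/100 = 16/19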